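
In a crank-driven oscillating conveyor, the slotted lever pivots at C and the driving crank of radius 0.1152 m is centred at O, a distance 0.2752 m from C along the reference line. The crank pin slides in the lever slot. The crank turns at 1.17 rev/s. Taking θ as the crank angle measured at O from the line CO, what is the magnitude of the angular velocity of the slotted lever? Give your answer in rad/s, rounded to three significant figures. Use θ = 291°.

1.62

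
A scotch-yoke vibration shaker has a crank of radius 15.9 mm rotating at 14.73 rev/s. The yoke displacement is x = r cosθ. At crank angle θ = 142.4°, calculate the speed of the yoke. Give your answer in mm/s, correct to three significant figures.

898

ω = 92.55 rad/s (from 14.73 rev/s).
x = r cosθ ⇒ ẋ = −rω sinθ.
|v| = rω|sinθ| = 0.0159·92.55·|sin 142.4°| = 0.89787 m/s = 897.87 mm/s.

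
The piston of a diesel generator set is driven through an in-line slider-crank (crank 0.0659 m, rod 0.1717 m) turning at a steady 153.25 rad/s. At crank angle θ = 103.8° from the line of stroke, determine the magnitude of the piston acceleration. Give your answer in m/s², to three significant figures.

931

ω = 153.2 rad/s
x(θ) = r cosθ + √(L² − r² sin²θ); with ω constant, a = ω²·d²x/dθ².
d²x/dθ² = −r cosθ − r²(cos2θ)/√u − r⁴ sin²2θ/(4u^{3/2}),  u = L² − r² sin²θ = 0.0253852 m².
Substituting r = 0.0659 m, L = 0.1717 m, θ = 103.8°: d²x/dθ² = +0.039625 m.
a = ω²·d²x/dθ² = (153.2)²·(+0.039625) = +930.6 m/s²;  |a| = 930.6 m/s².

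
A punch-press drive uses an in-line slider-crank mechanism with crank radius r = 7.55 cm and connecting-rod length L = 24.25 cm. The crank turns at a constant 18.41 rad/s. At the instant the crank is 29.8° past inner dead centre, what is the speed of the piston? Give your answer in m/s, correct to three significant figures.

0.880

ω = 18.41 rad/s
For an in-line slider-crank, x = r cosθ + √(L² − r² sin²θ), so v = −rω sinθ·[1 + r cosθ/√(L² − r² sin²θ)].
With r = 0.0755 m, L = 0.2425 m, θ = 29.8°: √(L² − r² sin²θ) = 0.23958 m.
v = −0.0755·18.41·0.49697·[1 + 0.0755·0.86777/0.23958] = -0.87967 m/s.
|v| = 0.87967 m/s.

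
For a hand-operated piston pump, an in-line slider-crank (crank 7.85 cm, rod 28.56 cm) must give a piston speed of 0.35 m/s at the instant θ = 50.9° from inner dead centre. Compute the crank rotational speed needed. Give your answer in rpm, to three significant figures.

46.6

For an in-line slider-crank, |v_piston| = rω|sinθ|·[1 + r cosθ/√(L² − r² sin²θ)].
With r = 0.0785 m, L = 0.2856 m, θ = 50.9°: the bracketed kinematic factor |dx/dθ| = 0.071729 m.
ω = v/|dx/dθ| = 0.35/0.071729 = 4.8795 rad/s.
N = 60ω/(2π) = 46.596 rpm.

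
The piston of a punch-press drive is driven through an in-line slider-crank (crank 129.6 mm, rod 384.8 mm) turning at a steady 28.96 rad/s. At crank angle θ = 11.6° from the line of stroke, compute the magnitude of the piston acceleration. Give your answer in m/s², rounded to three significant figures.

140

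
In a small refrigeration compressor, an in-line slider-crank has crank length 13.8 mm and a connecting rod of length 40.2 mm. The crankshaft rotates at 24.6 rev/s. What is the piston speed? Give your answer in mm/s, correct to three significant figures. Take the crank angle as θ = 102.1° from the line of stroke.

1930

ω = 2π·24.6 = 154.6 rad/s
For an in-line slider-crank, x = r cosθ + √(L² − r² sin²θ), so v = −rω sinθ·[1 + r cosθ/√(L² − r² sin²θ)].
With r = 0.0138 m, L = 0.0402 m, θ = 102.1°: √(L² − r² sin²θ) = 0.037868 m.
v = −0.0138·154.6·0.97778·[1 + 0.0138·-0.20962/0.037868] = -1.9263 m/s.
|v| = 1.9263 m/s = 1926.3 mm/s.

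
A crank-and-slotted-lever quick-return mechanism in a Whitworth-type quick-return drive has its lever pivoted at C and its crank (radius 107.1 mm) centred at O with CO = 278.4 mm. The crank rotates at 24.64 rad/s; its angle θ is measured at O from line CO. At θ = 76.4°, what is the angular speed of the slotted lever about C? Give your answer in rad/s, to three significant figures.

ω = 24.64 rad/s
Crank pin A relative to C: A = (d + r cosθ, r sinθ); lever angle φ = atan2(r sinθ, d + r cosθ).
Differentiating tanφ: φ̇ = rω(d cosθ + r)/(d² + r² + 2dr cosθ).
d² + r² + 2dr cosθ = |CA|² = 0.102999 m²;  d cosθ + r = +0.17256 m.
|ω_lever| = |0.1071·24.64·+0.17256| / 0.102999 = 4.4213 rad/s.

4.42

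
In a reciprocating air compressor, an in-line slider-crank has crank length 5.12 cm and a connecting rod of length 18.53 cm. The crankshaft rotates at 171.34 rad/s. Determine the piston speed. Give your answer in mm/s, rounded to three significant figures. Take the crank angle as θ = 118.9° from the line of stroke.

6620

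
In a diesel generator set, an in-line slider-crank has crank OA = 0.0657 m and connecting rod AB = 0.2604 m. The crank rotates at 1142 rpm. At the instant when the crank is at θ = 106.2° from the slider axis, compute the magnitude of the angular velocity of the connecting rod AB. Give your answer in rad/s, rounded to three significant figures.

8.68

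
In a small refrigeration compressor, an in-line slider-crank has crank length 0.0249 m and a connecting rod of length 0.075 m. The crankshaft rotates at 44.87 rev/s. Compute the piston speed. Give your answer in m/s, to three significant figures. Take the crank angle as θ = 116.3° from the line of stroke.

5.32

ω = 2π·44.9 = 281.9 rad/s
For an in-line slider-crank, x = r cosθ + √(L² − r² sin²θ), so v = −rω sinθ·[1 + r cosθ/√(L² − r² sin²θ)].
With r = 0.0249 m, L = 0.075 m, θ = 116.3°: √(L² − r² sin²θ) = 0.071601 m.
v = −0.0249·281.9·0.89649·[1 + 0.0249·-0.44307/0.071601] = -5.3236 m/s.
|v| = 5.3236 m/s.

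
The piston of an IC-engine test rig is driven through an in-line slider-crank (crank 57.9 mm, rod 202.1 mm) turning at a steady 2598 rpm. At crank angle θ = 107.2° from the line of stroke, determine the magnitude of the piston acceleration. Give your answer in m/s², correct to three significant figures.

2310

ω = 2π·2598/60 = 272.1 rad/s
x(θ) = r cosθ + √(L² − r² sin²θ); with ω constant, a = ω²·d²x/dθ².
d²x/dθ² = −r cosθ − r²(cos2θ)/√u − r⁴ sin²2θ/(4u^{3/2}),  u = L² − r² sin²θ = 0.0377851 m².
Substituting r = 0.0579 m, L = 0.2021 m, θ = 107.2°: d²x/dθ² = +0.03123 m.
a = ω²·d²x/dθ² = (272.1)²·(+0.03123) = +2311.5 m/s²;  |a| = 2311.5 m/s².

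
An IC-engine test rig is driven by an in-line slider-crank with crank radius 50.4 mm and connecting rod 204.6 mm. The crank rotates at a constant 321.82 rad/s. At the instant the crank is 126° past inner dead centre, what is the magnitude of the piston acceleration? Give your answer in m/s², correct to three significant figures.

3450

ω = 321.8 rad/s
x(θ) = r cosθ + √(L² − r² sin²θ); with ω constant, a = ω²·d²x/dθ².
d²x/dθ² = −r cosθ − r²(cos2θ)/√u − r⁴ sin²2θ/(4u^{3/2}),  u = L² − r² sin²θ = 0.0401986 m².
Substituting r = 0.0504 m, L = 0.2046 m, θ = 126°: d²x/dθ² = +0.033358 m.
a = ω²·d²x/dθ² = (321.8)²·(+0.033358) = +3454.9 m/s²;  |a| = 3454.9 m/s².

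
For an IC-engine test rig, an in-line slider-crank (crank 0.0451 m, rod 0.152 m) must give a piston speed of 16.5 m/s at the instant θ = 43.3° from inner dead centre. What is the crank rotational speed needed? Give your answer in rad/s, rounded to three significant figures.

437

For an in-line slider-crank, |v_piston| = rω|sinθ|·[1 + r cosθ/√(L² − r² sin²θ)].
With r = 0.0451 m, L = 0.152 m, θ = 43.3°: the bracketed kinematic factor |dx/dθ| = 0.037752 m.
ω = v/|dx/dθ| = 16.5/0.037752 = 437.06 rad/s.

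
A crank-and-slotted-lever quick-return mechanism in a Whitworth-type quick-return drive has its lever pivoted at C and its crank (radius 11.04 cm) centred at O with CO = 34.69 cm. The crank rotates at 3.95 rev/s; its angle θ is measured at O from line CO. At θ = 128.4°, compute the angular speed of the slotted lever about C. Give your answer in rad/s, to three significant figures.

ω = 24.82 rad/s (from 3.95 rev/s).
Crank pin A relative to C: A = (d + r cosθ, r sinθ); lever angle φ = atan2(r sinθ, d + r cosθ).
Differentiating tanφ: φ̇ = rω(d cosθ + r)/(d² + r² + 2dr cosθ).
d² + r² + 2dr cosθ = |CA|² = 0.0849506 m²;  d cosθ + r = -0.10508 m.
|ω_lever| = |0.1104·24.82·-0.10508| / 0.0849506 = 3.3891 rad/s.

3.39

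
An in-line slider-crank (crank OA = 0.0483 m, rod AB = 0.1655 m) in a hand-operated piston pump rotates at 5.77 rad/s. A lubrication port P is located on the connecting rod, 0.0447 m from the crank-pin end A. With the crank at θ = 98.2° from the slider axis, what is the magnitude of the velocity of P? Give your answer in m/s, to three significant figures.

0.274

ω = 5.77 rad/s.  Crank-pin speed |V_A| = rω = 0.27869 m/s, perpendicular to OA.
Rod angle: sinφ = −(r/L) sinθ ⇒ φ = -16.790°; ω_rod = −rω cosθ/√(L²−r²sin²θ) = +0.25087 rad/s.
V_P = V_A + ω_rod × AP, with AP = 0.0447 m along the rod.
Components: V_Px = −rω sinθ − a·ω_rod·sinφ = -0.2726 m/s;  V_Py = rω cosθ + a·ω_rod·cosφ = -0.029013 m/s.
|V_P| = √(V_Px² + V_Py²) = 0.27414 m/s.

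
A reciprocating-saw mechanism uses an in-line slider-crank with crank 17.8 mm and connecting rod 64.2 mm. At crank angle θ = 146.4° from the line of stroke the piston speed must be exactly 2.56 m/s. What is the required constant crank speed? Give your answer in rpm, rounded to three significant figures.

3240

For an in-line slider-crank, |v_piston| = rω|sinθ|·[1 + r cosθ/√(L² − r² sin²θ)].
With r = 0.0178 m, L = 0.0642 m, θ = 146.4°: the bracketed kinematic factor |dx/dθ| = 0.0075483 m.
ω = v/|dx/dθ| = 2.56/0.0075483 = 339.15 rad/s.
N = 60ω/(2π) = 3238.6 rpm.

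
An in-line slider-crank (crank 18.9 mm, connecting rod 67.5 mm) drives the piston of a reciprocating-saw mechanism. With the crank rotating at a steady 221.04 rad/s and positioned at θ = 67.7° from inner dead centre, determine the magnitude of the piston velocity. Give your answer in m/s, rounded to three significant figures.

ω = 221 rad/s
For an in-line slider-crank, x = r cosθ + √(L² − r² sin²θ), so v = −rω sinθ·[1 + r cosθ/√(L² − r² sin²θ)].
With r = 0.0189 m, L = 0.0675 m, θ = 67.7°: √(L² − r² sin²θ) = 0.065196 m.
v = −0.0189·221·0.92521·[1 + 0.0189·0.37946/0.065196] = -4.2904 m/s.
|v| = 4.2904 m/s.

4.29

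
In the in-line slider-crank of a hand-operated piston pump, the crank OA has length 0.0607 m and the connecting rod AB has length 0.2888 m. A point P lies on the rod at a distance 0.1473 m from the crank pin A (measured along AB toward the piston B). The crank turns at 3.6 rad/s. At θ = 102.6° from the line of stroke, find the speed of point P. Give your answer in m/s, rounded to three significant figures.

ω = 3.6 rad/s.  Crank-pin speed |V_A| = rω = 0.21852 m/s, perpendicular to OA.
Rod angle: sinφ = −(r/L) sinθ ⇒ φ = -11.836°; ω_rod = −rω cosθ/√(L²−r²sin²θ) = +0.16864 rad/s.
V_P = V_A + ω_rod × AP, with AP = 0.1473 m along the rod.
Components: V_Px = −rω sinθ − a·ω_rod·sinφ = -0.20816 m/s;  V_Py = rω cosθ + a·ω_rod·cosφ = -0.023356 m/s.
|V_P| = √(V_Px² + V_Py²) = 0.20947 m/s.

0.209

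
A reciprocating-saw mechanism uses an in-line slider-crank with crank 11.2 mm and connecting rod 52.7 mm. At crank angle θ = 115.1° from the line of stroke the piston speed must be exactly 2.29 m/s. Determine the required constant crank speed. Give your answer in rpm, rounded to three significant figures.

2370

For an in-line slider-crank, |v_piston| = rω|sinθ|·[1 + r cosθ/√(L² − r² sin²θ)].
With r = 0.0112 m, L = 0.0527 m, θ = 115.1°: the bracketed kinematic factor |dx/dθ| = 0.0092106 m.
ω = v/|dx/dθ| = 2.29/0.0092106 = 248.63 rad/s.
N = 60ω/(2π) = 2374.2 rpm.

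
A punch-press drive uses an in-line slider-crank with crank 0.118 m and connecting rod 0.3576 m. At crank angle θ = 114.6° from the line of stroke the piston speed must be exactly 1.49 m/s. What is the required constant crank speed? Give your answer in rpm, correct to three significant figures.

155

For an in-line slider-crank, |v_piston| = rω|sinθ|·[1 + r cosθ/√(L² − r² sin²θ)].
With r = 0.118 m, L = 0.3576 m, θ = 114.6°: the bracketed kinematic factor |dx/dθ| = 0.09184 m.
ω = v/|dx/dθ| = 1.49/0.09184 = 16.224 rad/s.
N = 60ω/(2π) = 154.93 rpm.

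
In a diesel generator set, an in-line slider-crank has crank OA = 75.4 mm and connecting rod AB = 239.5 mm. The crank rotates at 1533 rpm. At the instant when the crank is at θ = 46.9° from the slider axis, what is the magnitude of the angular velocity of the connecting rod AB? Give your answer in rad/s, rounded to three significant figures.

ω = 160.5 rad/s (converted from 1533 rpm).
The rod makes angle φ with the slider axis where L sinφ = r sinθ; differentiating, L cosφ·φ̇ = r ω cosθ.
L cosφ = √(L² − r² sin²θ) = 0.23309 m.
|ω_rod| = r ω |cosθ| / √(L² − r² sin²θ) = 0.0754·160.5·0.68327/0.23309 = 35.483 rad/s.

35.5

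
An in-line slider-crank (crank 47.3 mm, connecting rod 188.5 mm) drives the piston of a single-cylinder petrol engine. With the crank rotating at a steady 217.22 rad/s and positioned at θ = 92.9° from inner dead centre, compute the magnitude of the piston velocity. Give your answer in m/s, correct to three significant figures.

10.1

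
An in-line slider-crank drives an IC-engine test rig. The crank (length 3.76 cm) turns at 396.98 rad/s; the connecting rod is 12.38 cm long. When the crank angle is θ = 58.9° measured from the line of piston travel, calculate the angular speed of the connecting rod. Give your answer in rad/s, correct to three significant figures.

64.5

ω = 397 rad/s
The rod makes angle φ with the slider axis where L sinφ = r sinθ; differentiating, L cosφ·φ̇ = r ω cosθ.
L cosφ = √(L² − r² sin²θ) = 0.11954 m.
|ω_rod| = r ω |cosθ| / √(L² − r² sin²θ) = 0.0376·397·0.51653/0.11954 = 64.497 rad/s.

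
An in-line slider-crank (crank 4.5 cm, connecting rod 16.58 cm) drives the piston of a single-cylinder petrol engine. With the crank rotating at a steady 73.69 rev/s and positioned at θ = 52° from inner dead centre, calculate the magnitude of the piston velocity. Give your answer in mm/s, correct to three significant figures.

19200

ω = 2π·73.7 = 463 rad/s
For an in-line slider-crank, x = r cosθ + √(L² − r² sin²θ), so v = −rω sinθ·[1 + r cosθ/√(L² − r² sin²θ)].
With r = 0.045 m, L = 0.1658 m, θ = 52°: √(L² − r² sin²θ) = 0.16196 m.
v = −0.045·463·0.78801·[1 + 0.045·0.61566/0.16196] = -19.227 m/s.
|v| = 19.227 m/s = 19227 mm/s.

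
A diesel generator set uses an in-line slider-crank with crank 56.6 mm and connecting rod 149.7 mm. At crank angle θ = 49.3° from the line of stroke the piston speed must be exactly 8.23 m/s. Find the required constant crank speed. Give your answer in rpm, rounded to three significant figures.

1460

For an in-line slider-crank, |v_piston| = rω|sinθ|·[1 + r cosθ/√(L² − r² sin²θ)].
With r = 0.0566 m, L = 0.1497 m, θ = 49.3°: the bracketed kinematic factor |dx/dθ| = 0.053953 m.
ω = v/|dx/dθ| = 8.23/0.053953 = 152.54 rad/s.
N = 60ω/(2π) = 1456.6 rpm.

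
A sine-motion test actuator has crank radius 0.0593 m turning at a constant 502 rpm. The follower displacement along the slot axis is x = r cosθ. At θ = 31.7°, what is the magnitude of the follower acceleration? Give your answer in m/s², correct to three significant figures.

139

ω = 52.57 rad/s (from 502 rpm).
x = r cosθ ⇒ ẍ = −rω² cosθ (ω constant).
|a| = rω²|cosθ| = 0.0593·(52.57)²·|cos 31.7°| = 139.43 m/s².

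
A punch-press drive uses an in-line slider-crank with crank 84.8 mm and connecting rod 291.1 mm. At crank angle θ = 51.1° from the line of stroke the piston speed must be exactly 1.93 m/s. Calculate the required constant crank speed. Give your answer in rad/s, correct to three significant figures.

24.6

For an in-line slider-crank, |v_piston| = rω|sinθ|·[1 + r cosθ/√(L² − r² sin²θ)].
With r = 0.0848 m, L = 0.2911 m, θ = 51.1°: the bracketed kinematic factor |dx/dθ| = 0.07839 m.
ω = v/|dx/dθ| = 1.93/0.07839 = 24.62 rad/s.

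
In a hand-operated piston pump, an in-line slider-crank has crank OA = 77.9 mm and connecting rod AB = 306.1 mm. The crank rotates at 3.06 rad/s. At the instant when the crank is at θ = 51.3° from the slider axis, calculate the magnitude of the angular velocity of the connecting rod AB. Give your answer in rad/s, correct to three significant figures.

ω = 3.06 rad/s
The rod makes angle φ with the slider axis where L sinφ = r sinθ; differentiating, L cosφ·φ̇ = r ω cosθ.
L cosφ = √(L² − r² sin²θ) = 0.3 m.
|ω_rod| = r ω |cosθ| / √(L² − r² sin²θ) = 0.0779·3.06·0.62524/0.3 = 0.4968 rad/s.

0.497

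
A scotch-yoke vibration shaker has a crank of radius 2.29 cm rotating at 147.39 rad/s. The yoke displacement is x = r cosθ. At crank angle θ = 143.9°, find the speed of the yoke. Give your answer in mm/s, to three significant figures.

1990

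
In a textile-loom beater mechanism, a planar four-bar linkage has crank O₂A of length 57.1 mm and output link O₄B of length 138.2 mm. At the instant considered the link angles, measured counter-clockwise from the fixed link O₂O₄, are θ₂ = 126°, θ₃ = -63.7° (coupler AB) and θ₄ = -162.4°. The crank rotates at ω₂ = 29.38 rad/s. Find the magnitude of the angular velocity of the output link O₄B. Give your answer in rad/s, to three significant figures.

ω₂ = 29.38 rad/s
Differentiating the loop-closure r₂e^{iθ₂}+r₃e^{iθ₃}=r₁+r₄e^{iθ₄} gives r₂ω₂e^{iθ₂}+r₃ω₃e^{iθ₃}=r₄ω₄e^{iθ₄}.
Eliminating the other unknown: ω₄ = r₂ω₂ sin(θ₂−θ₃) / [r₄ sin(θ₄−θ₃)].
Numerator sine = -0.16849; denominator sine = -0.98849.
Result = 0.0571·29.38·(-0.16849) / (0.1382·(-0.98849)) = +2.0691 rad/s; magnitude 2.0691 rad/s.

2.07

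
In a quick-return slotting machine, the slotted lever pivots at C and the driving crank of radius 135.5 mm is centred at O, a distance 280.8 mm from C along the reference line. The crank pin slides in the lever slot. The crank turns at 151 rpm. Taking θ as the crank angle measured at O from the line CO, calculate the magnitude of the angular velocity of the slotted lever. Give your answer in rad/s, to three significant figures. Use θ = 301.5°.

4.41

ω = 15.81 rad/s (from 151 rpm).
Crank pin A relative to C: A = (d + r cosθ, r sinθ); lever angle φ = atan2(r sinθ, d + r cosθ).
Differentiating tanφ: φ̇ = rω(d cosθ + r)/(d² + r² + 2dr cosθ).
d² + r² + 2dr cosθ = |CA|² = 0.136969 m²;  d cosθ + r = +0.28222 m.
|ω_lever| = |0.1355·15.81·+0.28222| / 0.136969 = 4.4147 rad/s.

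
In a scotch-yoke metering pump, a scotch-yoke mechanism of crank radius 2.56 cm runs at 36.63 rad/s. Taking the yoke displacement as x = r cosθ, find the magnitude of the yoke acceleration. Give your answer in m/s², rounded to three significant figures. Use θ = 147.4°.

ω = 36.63 rad/s
x = r cosθ ⇒ ẍ = −rω² cosθ (ω constant).
|a| = rω²|cosθ| = 0.0256·(36.63)²·|cos 147.4°| = 28.937 m/s².

28.9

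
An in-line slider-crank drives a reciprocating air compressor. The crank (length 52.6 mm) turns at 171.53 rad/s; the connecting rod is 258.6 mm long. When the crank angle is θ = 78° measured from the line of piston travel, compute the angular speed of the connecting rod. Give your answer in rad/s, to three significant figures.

7.40

ω = 171.5 rad/s
The rod makes angle φ with the slider axis where L sinφ = r sinθ; differentiating, L cosφ·φ̇ = r ω cosθ.
L cosφ = √(L² − r² sin²θ) = 0.25343 m.
|ω_rod| = r ω |cosθ| / √(L² − r² sin²θ) = 0.0526·171.5·0.20791/0.25343 = 7.402 rad/s.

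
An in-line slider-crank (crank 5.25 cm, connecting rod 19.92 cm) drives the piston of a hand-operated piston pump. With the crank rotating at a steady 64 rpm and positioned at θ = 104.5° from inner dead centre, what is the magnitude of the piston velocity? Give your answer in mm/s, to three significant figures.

ω = 2π·64/60 = 6.702 rad/s
For an in-line slider-crank, x = r cosθ + √(L² − r² sin²θ), so v = −rω sinθ·[1 + r cosθ/√(L² − r² sin²θ)].
With r = 0.0525 m, L = 0.1992 m, θ = 104.5°: √(L² − r² sin²θ) = 0.19261 m.
v = −0.0525·6.702·0.96815·[1 + 0.0525·-0.25038/0.19261] = -0.3174 m/s.
|v| = 0.3174 m/s = 317.4 mm/s.

317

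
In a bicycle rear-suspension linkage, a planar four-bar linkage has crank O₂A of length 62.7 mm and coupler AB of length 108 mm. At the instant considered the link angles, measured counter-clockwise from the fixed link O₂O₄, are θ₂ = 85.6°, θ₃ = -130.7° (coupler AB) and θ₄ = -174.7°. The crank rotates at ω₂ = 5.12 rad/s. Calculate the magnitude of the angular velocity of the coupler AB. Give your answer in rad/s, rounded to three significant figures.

ω₂ = 5.12 rad/s
Differentiating the loop-closure r₂e^{iθ₂}+r₃e^{iθ₃}=r₁+r₄e^{iθ₄} gives r₂ω₂e^{iθ₂}+r₃ω₃e^{iθ₃}=r₄ω₄e^{iθ₄}.
Eliminating the other unknown: ω₃ = r₂ω₂ sin(θ₄−θ₂) / [r₃ sin(θ₃−θ₄)].
Numerator sine = +0.98570; denominator sine = +0.69466.
Result = 0.0627·5.12·(+0.98570) / (0.108·(+0.69466)) = +4.2178 rad/s; magnitude 4.2178 rad/s.

4.22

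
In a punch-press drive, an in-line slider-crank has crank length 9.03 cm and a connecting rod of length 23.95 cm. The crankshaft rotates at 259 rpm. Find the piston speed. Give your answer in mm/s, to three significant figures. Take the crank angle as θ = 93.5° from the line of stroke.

ω = 2π·259/60 = 27.12 rad/s
For an in-line slider-crank, x = r cosθ + √(L² − r² sin²θ), so v = −rω sinθ·[1 + r cosθ/√(L² − r² sin²θ)].
With r = 0.0903 m, L = 0.2395 m, θ = 93.5°: √(L² − r² sin²θ) = 0.22189 m.
v = −0.0903·27.12·0.99813·[1 + 0.0903·-0.06105/0.22189] = -2.3839 m/s.
|v| = 2.3839 m/s = 2383.9 mm/s.

2380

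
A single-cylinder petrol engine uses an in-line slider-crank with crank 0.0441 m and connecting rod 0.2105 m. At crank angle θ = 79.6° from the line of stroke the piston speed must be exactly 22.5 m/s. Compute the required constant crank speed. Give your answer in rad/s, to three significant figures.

499

For an in-line slider-crank, |v_piston| = rω|sinθ|·[1 + r cosθ/√(L² − r² sin²θ)].
With r = 0.0441 m, L = 0.2105 m, θ = 79.6°: the bracketed kinematic factor |dx/dθ| = 0.045052 m.
ω = v/|dx/dθ| = 22.5/0.045052 = 499.42 rad/s.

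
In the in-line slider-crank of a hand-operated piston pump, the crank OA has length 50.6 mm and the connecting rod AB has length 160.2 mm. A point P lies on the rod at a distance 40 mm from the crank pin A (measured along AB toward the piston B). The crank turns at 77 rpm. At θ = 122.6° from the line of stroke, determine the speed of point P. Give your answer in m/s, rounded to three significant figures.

ω = 8.063 rad/s.  Crank-pin speed |V_A| = rω = 0.40801 m/s, perpendicular to OA.
Rod angle: sinφ = −(r/L) sinθ ⇒ φ = -15.432°; ω_rod = −rω cosθ/√(L²−r²sin²θ) = +1.4235 rad/s.
V_P = V_A + ω_rod × AP, with AP = 0.04 m along the rod.
Components: V_Px = −rω sinθ − a·ω_rod·sinφ = -0.32858 m/s;  V_Py = rω cosθ + a·ω_rod·cosφ = -0.16494 m/s.
|V_P| = √(V_Px² + V_Py²) = 0.36765 m/s.

0.368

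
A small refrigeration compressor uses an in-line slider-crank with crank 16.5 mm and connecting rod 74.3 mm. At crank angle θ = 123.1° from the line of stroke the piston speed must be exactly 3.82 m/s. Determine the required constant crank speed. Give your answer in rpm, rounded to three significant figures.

3010

For an in-line slider-crank, |v_piston| = rω|sinθ|·[1 + r cosθ/√(L² − r² sin²θ)].
With r = 0.0165 m, L = 0.0743 m, θ = 123.1°: the bracketed kinematic factor |dx/dθ| = 0.012116 m.
ω = v/|dx/dθ| = 3.82/0.012116 = 315.28 rad/s.
N = 60ω/(2π) = 3010.7 rpm.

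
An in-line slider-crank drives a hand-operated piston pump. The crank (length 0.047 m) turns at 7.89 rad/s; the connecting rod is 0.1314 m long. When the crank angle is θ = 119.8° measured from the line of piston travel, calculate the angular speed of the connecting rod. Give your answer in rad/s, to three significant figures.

ω = 7.89 rad/s
The rod makes angle φ with the slider axis where L sinφ = r sinθ; differentiating, L cosφ·φ̇ = r ω cosθ.
L cosφ = √(L² − r² sin²θ) = 0.12491 m.
|ω_rod| = r ω |cosθ| / √(L² − r² sin²θ) = 0.047·7.89·0.49697/0.12491 = 1.4754 rad/s.

1.48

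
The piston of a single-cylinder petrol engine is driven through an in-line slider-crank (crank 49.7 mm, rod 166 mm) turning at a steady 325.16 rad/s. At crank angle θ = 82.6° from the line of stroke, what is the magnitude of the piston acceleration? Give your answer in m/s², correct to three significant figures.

913

ω = 325.2 rad/s
x(θ) = r cosθ + √(L² − r² sin²θ); with ω constant, a = ω²·d²x/dθ².
d²x/dθ² = −r cosθ − r²(cos2θ)/√u − r⁴ sin²2θ/(4u^{3/2}),  u = L² − r² sin²θ = 0.0251269 m².
Substituting r = 0.0497 m, L = 0.166 m, θ = 82.6°: d²x/dθ² = +0.0086396 m.
a = ω²·d²x/dθ² = (325.2)²·(+0.0086396) = +913.46 m/s²;  |a| = 913.46 m/s².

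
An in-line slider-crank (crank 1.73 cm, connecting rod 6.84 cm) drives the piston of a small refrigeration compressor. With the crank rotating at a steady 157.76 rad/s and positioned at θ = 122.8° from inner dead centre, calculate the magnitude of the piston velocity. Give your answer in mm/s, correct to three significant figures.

1970

ω = 157.8 rad/s
For an in-line slider-crank, x = r cosθ + √(L² − r² sin²θ), so v = −rω sinθ·[1 + r cosθ/√(L² − r² sin²θ)].
With r = 0.0173 m, L = 0.0684 m, θ = 122.8°: √(L² − r² sin²θ) = 0.066836 m.
v = −0.0173·157.8·0.84057·[1 + 0.0173·-0.54171/0.066836] = -1.9724 m/s.
|v| = 1.9724 m/s = 1972.4 mm/s.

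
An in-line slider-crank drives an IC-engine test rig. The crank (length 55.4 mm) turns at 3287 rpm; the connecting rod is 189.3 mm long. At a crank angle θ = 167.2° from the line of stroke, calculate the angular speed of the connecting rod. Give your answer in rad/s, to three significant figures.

98.4

ω = 344.2 rad/s (converted from 3287 rpm).
The rod makes angle φ with the slider axis where L sinφ = r sinθ; differentiating, L cosφ·φ̇ = r ω cosθ.
L cosφ = √(L² − r² sin²θ) = 0.1889 m.
|ω_rod| = r ω |cosθ| / √(L² − r² sin²θ) = 0.0554·344.2·0.97515/0.1889 = 98.44 rad/s.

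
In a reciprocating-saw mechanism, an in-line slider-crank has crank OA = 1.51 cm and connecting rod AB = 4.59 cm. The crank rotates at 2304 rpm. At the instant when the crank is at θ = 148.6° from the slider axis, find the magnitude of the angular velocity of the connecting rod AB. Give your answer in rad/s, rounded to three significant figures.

ω = 241.3 rad/s (converted from 2304 rpm).
The rod makes angle φ with the slider axis where L sinφ = r sinθ; differentiating, L cosφ·φ̇ = r ω cosθ.
L cosφ = √(L² − r² sin²θ) = 0.045221 m.
|ω_rod| = r ω |cosθ| / √(L² − r² sin²θ) = 0.0151·241.3·0.85355/0.045221 = 68.767 rad/s.

68.8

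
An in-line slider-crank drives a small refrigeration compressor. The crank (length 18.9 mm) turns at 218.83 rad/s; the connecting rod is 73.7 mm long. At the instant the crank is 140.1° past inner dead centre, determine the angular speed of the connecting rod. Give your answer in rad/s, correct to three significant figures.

ω = 218.8 rad/s
The rod makes angle φ with the slider axis where L sinφ = r sinθ; differentiating, L cosφ·φ̇ = r ω cosθ.
L cosφ = √(L² − r² sin²θ) = 0.072696 m.
|ω_rod| = r ω |cosθ| / √(L² − r² sin²θ) = 0.0189·218.8·0.76717/0.072696 = 43.646 rad/s.

43.6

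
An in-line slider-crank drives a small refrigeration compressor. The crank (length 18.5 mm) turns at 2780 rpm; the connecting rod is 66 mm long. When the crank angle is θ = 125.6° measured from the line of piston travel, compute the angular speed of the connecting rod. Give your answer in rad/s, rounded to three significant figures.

ω = 291.1 rad/s (converted from 2780 rpm).
The rod makes angle φ with the slider axis where L sinφ = r sinθ; differentiating, L cosφ·φ̇ = r ω cosθ.
L cosφ = √(L² − r² sin²θ) = 0.064263 m.
|ω_rod| = r ω |cosθ| / √(L² − r² sin²θ) = 0.0185·291.1·0.58212/0.064263 = 48.786 rad/s.

48.8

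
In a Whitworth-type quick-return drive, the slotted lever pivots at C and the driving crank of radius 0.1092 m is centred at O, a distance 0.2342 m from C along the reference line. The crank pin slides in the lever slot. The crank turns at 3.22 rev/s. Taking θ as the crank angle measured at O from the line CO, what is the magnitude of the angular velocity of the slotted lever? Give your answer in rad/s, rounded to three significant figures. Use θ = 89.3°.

ω = 20.23 rad/s (from 3.22 rev/s).
Crank pin A relative to C: A = (d + r cosθ, r sinθ); lever angle φ = atan2(r sinθ, d + r cosθ).
Differentiating tanφ: φ̇ = rω(d cosθ + r)/(d² + r² + 2dr cosθ).
d² + r² + 2dr cosθ = |CA|² = 0.0673992 m²;  d cosθ + r = +0.11206 m.
|ω_lever| = |0.1092·20.23·+0.11206| / 0.0673992 = 3.6733 rad/s.

3.67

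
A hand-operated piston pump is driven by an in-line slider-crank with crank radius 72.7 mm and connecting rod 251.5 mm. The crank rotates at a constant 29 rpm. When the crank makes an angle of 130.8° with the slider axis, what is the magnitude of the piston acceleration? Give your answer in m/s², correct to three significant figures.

ω = 2π·29/60 = 3.037 rad/s
x(θ) = r cosθ + √(L² − r² sin²θ); with ω constant, a = ω²·d²x/dθ².
d²x/dθ² = −r cosθ − r²(cos2θ)/√u − r⁴ sin²2θ/(4u^{3/2}),  u = L² − r² sin²θ = 0.0602236 m².
Substituting r = 0.0727 m, L = 0.2515 m, θ = 130.8°: d²x/dθ² = +0.050187 m.
a = ω²·d²x/dθ² = (3.037)²·(+0.050187) = +0.46286 m/s²;  |a| = 0.46286 m/s².

0.463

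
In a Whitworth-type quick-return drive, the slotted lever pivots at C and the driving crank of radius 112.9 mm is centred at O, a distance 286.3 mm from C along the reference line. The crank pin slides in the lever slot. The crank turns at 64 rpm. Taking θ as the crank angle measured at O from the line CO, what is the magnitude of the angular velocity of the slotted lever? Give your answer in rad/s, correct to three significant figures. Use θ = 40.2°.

1.74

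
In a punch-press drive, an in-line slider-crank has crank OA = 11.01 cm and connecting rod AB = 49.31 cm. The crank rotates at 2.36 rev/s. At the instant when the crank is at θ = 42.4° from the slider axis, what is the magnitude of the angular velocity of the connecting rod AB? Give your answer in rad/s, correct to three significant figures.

2.47

ω = 14.83 rad/s (converted from 2.36 rev/s).
The rod makes angle φ with the slider axis where L sinφ = r sinθ; differentiating, L cosφ·φ̇ = r ω cosθ.
L cosφ = √(L² − r² sin²θ) = 0.48748 m.
|ω_rod| = r ω |cosθ| / √(L² − r² sin²θ) = 0.1101·14.83·0.73846/0.48748 = 2.4731 rad/s.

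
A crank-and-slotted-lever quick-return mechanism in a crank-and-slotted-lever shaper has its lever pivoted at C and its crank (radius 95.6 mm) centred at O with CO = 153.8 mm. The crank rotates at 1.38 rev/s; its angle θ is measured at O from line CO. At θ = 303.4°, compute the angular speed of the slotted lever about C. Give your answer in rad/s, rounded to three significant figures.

3.05

ω = 8.671 rad/s (from 1.38 rev/s).
Crank pin A relative to C: A = (d + r cosθ, r sinθ); lever angle φ = atan2(r sinθ, d + r cosθ).
Differentiating tanφ: φ̇ = rω(d cosθ + r)/(d² + r² + 2dr cosθ).
d² + r² + 2dr cosθ = |CA|² = 0.0489815 m²;  d cosθ + r = +0.18026 m.
|ω_lever| = |0.0956·8.671·+0.18026| / 0.0489815 = 3.0507 rad/s.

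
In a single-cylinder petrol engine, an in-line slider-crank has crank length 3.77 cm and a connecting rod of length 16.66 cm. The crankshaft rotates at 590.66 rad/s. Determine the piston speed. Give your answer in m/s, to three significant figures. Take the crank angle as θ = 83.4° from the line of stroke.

ω = 590.7 rad/s
For an in-line slider-crank, x = r cosθ + √(L² − r² sin²θ), so v = −rω sinθ·[1 + r cosθ/√(L² − r² sin²θ)].
With r = 0.0377 m, L = 0.1666 m, θ = 83.4°: √(L² − r² sin²θ) = 0.16234 m.
v = −0.0377·590.7·0.99337·[1 + 0.0377·0.11494/0.16234] = -22.711 m/s.
|v| = 22.711 m/s.

22.7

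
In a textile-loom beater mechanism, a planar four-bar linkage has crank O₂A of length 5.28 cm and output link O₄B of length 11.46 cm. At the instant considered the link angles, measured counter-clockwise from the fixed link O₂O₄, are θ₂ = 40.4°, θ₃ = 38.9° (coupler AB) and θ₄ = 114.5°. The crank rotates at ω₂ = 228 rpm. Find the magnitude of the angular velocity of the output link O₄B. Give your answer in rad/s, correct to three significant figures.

0.297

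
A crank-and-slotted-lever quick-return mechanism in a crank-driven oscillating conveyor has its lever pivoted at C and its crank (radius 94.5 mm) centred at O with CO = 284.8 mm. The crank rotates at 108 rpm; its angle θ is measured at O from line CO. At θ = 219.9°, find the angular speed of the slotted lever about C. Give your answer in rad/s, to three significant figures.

2.72

ω = 11.31 rad/s (from 108 rpm).
Crank pin A relative to C: A = (d + r cosθ, r sinθ); lever angle φ = atan2(r sinθ, d + r cosθ).
Differentiating tanφ: φ̇ = rω(d cosθ + r)/(d² + r² + 2dr cosθ).
d² + r² + 2dr cosθ = |CA|² = 0.0487469 m²;  d cosθ + r = -0.12399 m.
|ω_lever| = |0.0945·11.31·-0.12399| / 0.0487469 = 2.7184 rad/s.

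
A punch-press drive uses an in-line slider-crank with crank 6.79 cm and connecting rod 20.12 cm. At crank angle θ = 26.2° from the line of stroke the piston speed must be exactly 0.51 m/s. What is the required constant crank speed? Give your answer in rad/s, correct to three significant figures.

13.0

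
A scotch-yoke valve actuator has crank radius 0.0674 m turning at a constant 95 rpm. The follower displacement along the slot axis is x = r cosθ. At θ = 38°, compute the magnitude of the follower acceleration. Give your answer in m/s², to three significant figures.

ω = 9.948 rad/s (from 95 rpm).
x = r cosθ ⇒ ẍ = −rω² cosθ (ω constant).
|a| = rω²|cosθ| = 0.0674·(9.948)²·|cos 38°| = 5.2565 m/s².

5.26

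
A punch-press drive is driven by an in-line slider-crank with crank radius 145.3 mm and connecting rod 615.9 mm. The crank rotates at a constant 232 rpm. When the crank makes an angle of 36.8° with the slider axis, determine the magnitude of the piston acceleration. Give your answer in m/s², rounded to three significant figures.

ω = 2π·232/60 = 24.29 rad/s
x(θ) = r cosθ + √(L² − r² sin²θ); with ω constant, a = ω²·d²x/dθ².
d²x/dθ² = −r cosθ − r²(cos2θ)/√u − r⁴ sin²2θ/(4u^{3/2}),  u = L² − r² sin²θ = 0.371757 m².
Substituting r = 0.1453 m, L = 0.6159 m, θ = 36.8°: d²x/dθ² = -0.12658 m.
a = ω²·d²x/dθ² = (24.29)²·(-0.12658) = -74.71 m/s²;  |a| = 74.71 m/s².

74.7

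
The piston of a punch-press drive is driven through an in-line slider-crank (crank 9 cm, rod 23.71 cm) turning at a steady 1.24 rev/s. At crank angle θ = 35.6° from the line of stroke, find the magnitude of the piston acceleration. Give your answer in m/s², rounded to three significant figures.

5.20

ω = 2π·1.24 = 7.791 rad/s
x(θ) = r cosθ + √(L² − r² sin²θ); with ω constant, a = ω²·d²x/dθ².
d²x/dθ² = −r cosθ − r²(cos2θ)/√u − r⁴ sin²2θ/(4u^{3/2}),  u = L² − r² sin²θ = 0.0534716 m².
Substituting r = 0.09 m, L = 0.2371 m, θ = 35.6°: d²x/dθ² = -0.085656 m.
a = ω²·d²x/dθ² = (7.791)²·(-0.085656) = -5.1995 m/s²;  |a| = 5.1995 m/s².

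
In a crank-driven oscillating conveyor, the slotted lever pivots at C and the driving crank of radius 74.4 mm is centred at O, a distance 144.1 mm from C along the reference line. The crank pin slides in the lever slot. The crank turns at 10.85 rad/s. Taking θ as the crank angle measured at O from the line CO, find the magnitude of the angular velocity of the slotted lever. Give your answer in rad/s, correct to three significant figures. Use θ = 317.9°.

ω = 10.85 rad/s
Crank pin A relative to C: A = (d + r cosθ, r sinθ); lever angle φ = atan2(r sinθ, d + r cosθ).
Differentiating tanφ: φ̇ = rω(d cosθ + r)/(d² + r² + 2dr cosθ).
d² + r² + 2dr cosθ = |CA|² = 0.0422097 m²;  d cosθ + r = +0.18132 m.
|ω_lever| = |0.0744·10.85·+0.18132| / 0.0422097 = 3.4676 rad/s.

3.47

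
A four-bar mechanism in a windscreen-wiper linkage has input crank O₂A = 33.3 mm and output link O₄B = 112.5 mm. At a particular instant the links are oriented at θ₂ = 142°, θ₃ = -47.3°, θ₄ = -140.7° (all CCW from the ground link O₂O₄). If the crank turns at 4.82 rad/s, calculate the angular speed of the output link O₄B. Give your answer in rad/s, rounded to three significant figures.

0.231

ω₂ = 4.82 rad/s
Differentiating the loop-closure r₂e^{iθ₂}+r₃e^{iθ₃}=r₁+r₄e^{iθ₄} gives r₂ω₂e^{iθ₂}+r₃ω₃e^{iθ₃}=r₄ω₄e^{iθ₄}.
Eliminating the other unknown: ω₄ = r₂ω₂ sin(θ₂−θ₃) / [r₄ sin(θ₄−θ₃)].
Numerator sine = -0.16160; denominator sine = -0.99824.
Result = 0.0333·4.82·(-0.16160) / (0.1125·(-0.99824)) = +0.23097 rad/s; magnitude 0.23097 rad/s.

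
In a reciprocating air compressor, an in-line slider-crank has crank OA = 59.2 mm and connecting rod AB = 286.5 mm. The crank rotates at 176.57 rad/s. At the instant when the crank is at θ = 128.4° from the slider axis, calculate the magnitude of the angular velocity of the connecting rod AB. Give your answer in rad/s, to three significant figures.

23.0

ω = 176.6 rad/s
The rod makes angle φ with the slider axis where L sinφ = r sinθ; differentiating, L cosφ·φ̇ = r ω cosθ.
L cosφ = √(L² − r² sin²θ) = 0.28272 m.
|ω_rod| = r ω |cosθ| / √(L² − r² sin²θ) = 0.0592·176.6·0.62115/0.28272 = 22.966 rad/s.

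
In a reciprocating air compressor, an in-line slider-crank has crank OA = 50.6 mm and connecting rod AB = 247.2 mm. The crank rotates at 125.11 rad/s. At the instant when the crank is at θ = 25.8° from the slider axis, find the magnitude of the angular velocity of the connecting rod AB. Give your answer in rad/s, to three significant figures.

ω = 125.1 rad/s
The rod makes angle φ with the slider axis where L sinφ = r sinθ; differentiating, L cosφ·φ̇ = r ω cosθ.
L cosφ = √(L² − r² sin²θ) = 0.24622 m.
|ω_rod| = r ω |cosθ| / √(L² − r² sin²θ) = 0.0506·125.1·0.90032/0.24622 = 23.148 rad/s.

23.1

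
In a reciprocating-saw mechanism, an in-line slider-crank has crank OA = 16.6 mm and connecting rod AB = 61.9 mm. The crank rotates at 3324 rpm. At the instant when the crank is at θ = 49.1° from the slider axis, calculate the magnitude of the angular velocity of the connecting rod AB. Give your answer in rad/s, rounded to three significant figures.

62.4

ω = 348.1 rad/s (converted from 3324 rpm).
The rod makes angle φ with the slider axis where L sinφ = r sinθ; differentiating, L cosφ·φ̇ = r ω cosθ.
L cosφ = √(L² − r² sin²θ) = 0.060615 m.
|ω_rod| = r ω |cosθ| / √(L² − r² sin²θ) = 0.0166·348.1·0.65474/0.060615 = 62.415 rad/s.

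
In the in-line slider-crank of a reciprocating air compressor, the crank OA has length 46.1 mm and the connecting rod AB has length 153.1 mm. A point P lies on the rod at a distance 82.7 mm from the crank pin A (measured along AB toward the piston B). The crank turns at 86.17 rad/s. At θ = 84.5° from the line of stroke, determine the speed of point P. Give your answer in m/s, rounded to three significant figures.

4.02

ω = 86.17 rad/s.  Crank-pin speed |V_A| = rω = 3.9724 m/s, perpendicular to OA.
Rod angle: sinφ = −(r/L) sinθ ⇒ φ = -17.441°; ω_rod = −rω cosθ/√(L²−r²sin²θ) = -2.6067 rad/s.
V_P = V_A + ω_rod × AP, with AP = 0.0827 m along the rod.
Components: V_Px = −rω sinθ − a·ω_rod·sinφ = -4.0188 m/s;  V_Py = rω cosθ + a·ω_rod·cosφ = +0.17508 m/s.
|V_P| = √(V_Px² + V_Py²) = 4.0226 m/s.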